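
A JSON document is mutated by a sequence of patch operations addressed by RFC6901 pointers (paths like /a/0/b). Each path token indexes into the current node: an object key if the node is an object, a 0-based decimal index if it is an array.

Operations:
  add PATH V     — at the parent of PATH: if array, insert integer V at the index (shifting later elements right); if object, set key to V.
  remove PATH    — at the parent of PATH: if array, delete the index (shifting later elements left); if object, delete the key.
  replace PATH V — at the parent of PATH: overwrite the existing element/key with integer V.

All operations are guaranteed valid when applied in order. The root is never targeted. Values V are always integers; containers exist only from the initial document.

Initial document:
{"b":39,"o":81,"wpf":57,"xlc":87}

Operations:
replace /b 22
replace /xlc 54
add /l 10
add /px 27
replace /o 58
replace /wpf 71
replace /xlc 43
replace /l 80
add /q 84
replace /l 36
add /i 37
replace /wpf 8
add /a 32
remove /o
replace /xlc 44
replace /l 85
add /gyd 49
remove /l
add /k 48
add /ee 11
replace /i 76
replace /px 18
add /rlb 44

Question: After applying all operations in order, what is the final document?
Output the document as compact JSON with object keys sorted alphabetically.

Answer: {"a":32,"b":22,"ee":11,"gyd":49,"i":76,"k":48,"px":18,"q":84,"rlb":44,"wpf":8,"xlc":44}

Derivation:
After op 1 (replace /b 22): {"b":22,"o":81,"wpf":57,"xlc":87}
After op 2 (replace /xlc 54): {"b":22,"o":81,"wpf":57,"xlc":54}
After op 3 (add /l 10): {"b":22,"l":10,"o":81,"wpf":57,"xlc":54}
After op 4 (add /px 27): {"b":22,"l":10,"o":81,"px":27,"wpf":57,"xlc":54}
After op 5 (replace /o 58): {"b":22,"l":10,"o":58,"px":27,"wpf":57,"xlc":54}
After op 6 (replace /wpf 71): {"b":22,"l":10,"o":58,"px":27,"wpf":71,"xlc":54}
After op 7 (replace /xlc 43): {"b":22,"l":10,"o":58,"px":27,"wpf":71,"xlc":43}
After op 8 (replace /l 80): {"b":22,"l":80,"o":58,"px":27,"wpf":71,"xlc":43}
After op 9 (add /q 84): {"b":22,"l":80,"o":58,"px":27,"q":84,"wpf":71,"xlc":43}
After op 10 (replace /l 36): {"b":22,"l":36,"o":58,"px":27,"q":84,"wpf":71,"xlc":43}
After op 11 (add /i 37): {"b":22,"i":37,"l":36,"o":58,"px":27,"q":84,"wpf":71,"xlc":43}
After op 12 (replace /wpf 8): {"b":22,"i":37,"l":36,"o":58,"px":27,"q":84,"wpf":8,"xlc":43}
After op 13 (add /a 32): {"a":32,"b":22,"i":37,"l":36,"o":58,"px":27,"q":84,"wpf":8,"xlc":43}
After op 14 (remove /o): {"a":32,"b":22,"i":37,"l":36,"px":27,"q":84,"wpf":8,"xlc":43}
After op 15 (replace /xlc 44): {"a":32,"b":22,"i":37,"l":36,"px":27,"q":84,"wpf":8,"xlc":44}
After op 16 (replace /l 85): {"a":32,"b":22,"i":37,"l":85,"px":27,"q":84,"wpf":8,"xlc":44}
After op 17 (add /gyd 49): {"a":32,"b":22,"gyd":49,"i":37,"l":85,"px":27,"q":84,"wpf":8,"xlc":44}
After op 18 (remove /l): {"a":32,"b":22,"gyd":49,"i":37,"px":27,"q":84,"wpf":8,"xlc":44}
After op 19 (add /k 48): {"a":32,"b":22,"gyd":49,"i":37,"k":48,"px":27,"q":84,"wpf":8,"xlc":44}
After op 20 (add /ee 11): {"a":32,"b":22,"ee":11,"gyd":49,"i":37,"k":48,"px":27,"q":84,"wpf":8,"xlc":44}
After op 21 (replace /i 76): {"a":32,"b":22,"ee":11,"gyd":49,"i":76,"k":48,"px":27,"q":84,"wpf":8,"xlc":44}
After op 22 (replace /px 18): {"a":32,"b":22,"ee":11,"gyd":49,"i":76,"k":48,"px":18,"q":84,"wpf":8,"xlc":44}
After op 23 (add /rlb 44): {"a":32,"b":22,"ee":11,"gyd":49,"i":76,"k":48,"px":18,"q":84,"rlb":44,"wpf":8,"xlc":44}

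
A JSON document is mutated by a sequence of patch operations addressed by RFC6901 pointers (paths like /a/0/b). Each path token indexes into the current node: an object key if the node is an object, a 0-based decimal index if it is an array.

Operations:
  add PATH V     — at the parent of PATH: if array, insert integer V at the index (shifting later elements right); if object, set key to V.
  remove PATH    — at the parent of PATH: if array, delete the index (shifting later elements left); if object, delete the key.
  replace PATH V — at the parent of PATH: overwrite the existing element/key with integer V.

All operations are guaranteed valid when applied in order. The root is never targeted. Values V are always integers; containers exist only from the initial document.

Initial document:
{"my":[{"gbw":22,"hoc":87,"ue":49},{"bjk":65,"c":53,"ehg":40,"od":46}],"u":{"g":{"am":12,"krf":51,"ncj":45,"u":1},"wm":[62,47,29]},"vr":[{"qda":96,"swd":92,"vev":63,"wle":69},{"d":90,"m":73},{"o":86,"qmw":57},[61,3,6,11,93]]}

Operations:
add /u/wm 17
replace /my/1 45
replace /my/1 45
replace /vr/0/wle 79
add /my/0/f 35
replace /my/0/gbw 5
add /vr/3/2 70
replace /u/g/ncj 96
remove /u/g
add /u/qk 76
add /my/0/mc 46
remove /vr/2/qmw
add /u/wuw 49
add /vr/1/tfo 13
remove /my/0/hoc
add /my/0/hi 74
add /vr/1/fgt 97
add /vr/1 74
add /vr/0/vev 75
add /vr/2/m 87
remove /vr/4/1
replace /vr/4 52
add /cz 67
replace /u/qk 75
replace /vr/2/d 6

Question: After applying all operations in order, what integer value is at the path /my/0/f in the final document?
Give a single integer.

Answer: 35

Derivation:
After op 1 (add /u/wm 17): {"my":[{"gbw":22,"hoc":87,"ue":49},{"bjk":65,"c":53,"ehg":40,"od":46}],"u":{"g":{"am":12,"krf":51,"ncj":45,"u":1},"wm":17},"vr":[{"qda":96,"swd":92,"vev":63,"wle":69},{"d":90,"m":73},{"o":86,"qmw":57},[61,3,6,11,93]]}
After op 2 (replace /my/1 45): {"my":[{"gbw":22,"hoc":87,"ue":49},45],"u":{"g":{"am":12,"krf":51,"ncj":45,"u":1},"wm":17},"vr":[{"qda":96,"swd":92,"vev":63,"wle":69},{"d":90,"m":73},{"o":86,"qmw":57},[61,3,6,11,93]]}
After op 3 (replace /my/1 45): {"my":[{"gbw":22,"hoc":87,"ue":49},45],"u":{"g":{"am":12,"krf":51,"ncj":45,"u":1},"wm":17},"vr":[{"qda":96,"swd":92,"vev":63,"wle":69},{"d":90,"m":73},{"o":86,"qmw":57},[61,3,6,11,93]]}
After op 4 (replace /vr/0/wle 79): {"my":[{"gbw":22,"hoc":87,"ue":49},45],"u":{"g":{"am":12,"krf":51,"ncj":45,"u":1},"wm":17},"vr":[{"qda":96,"swd":92,"vev":63,"wle":79},{"d":90,"m":73},{"o":86,"qmw":57},[61,3,6,11,93]]}
After op 5 (add /my/0/f 35): {"my":[{"f":35,"gbw":22,"hoc":87,"ue":49},45],"u":{"g":{"am":12,"krf":51,"ncj":45,"u":1},"wm":17},"vr":[{"qda":96,"swd":92,"vev":63,"wle":79},{"d":90,"m":73},{"o":86,"qmw":57},[61,3,6,11,93]]}
After op 6 (replace /my/0/gbw 5): {"my":[{"f":35,"gbw":5,"hoc":87,"ue":49},45],"u":{"g":{"am":12,"krf":51,"ncj":45,"u":1},"wm":17},"vr":[{"qda":96,"swd":92,"vev":63,"wle":79},{"d":90,"m":73},{"o":86,"qmw":57},[61,3,6,11,93]]}
After op 7 (add /vr/3/2 70): {"my":[{"f":35,"gbw":5,"hoc":87,"ue":49},45],"u":{"g":{"am":12,"krf":51,"ncj":45,"u":1},"wm":17},"vr":[{"qda":96,"swd":92,"vev":63,"wle":79},{"d":90,"m":73},{"o":86,"qmw":57},[61,3,70,6,11,93]]}
After op 8 (replace /u/g/ncj 96): {"my":[{"f":35,"gbw":5,"hoc":87,"ue":49},45],"u":{"g":{"am":12,"krf":51,"ncj":96,"u":1},"wm":17},"vr":[{"qda":96,"swd":92,"vev":63,"wle":79},{"d":90,"m":73},{"o":86,"qmw":57},[61,3,70,6,11,93]]}
After op 9 (remove /u/g): {"my":[{"f":35,"gbw":5,"hoc":87,"ue":49},45],"u":{"wm":17},"vr":[{"qda":96,"swd":92,"vev":63,"wle":79},{"d":90,"m":73},{"o":86,"qmw":57},[61,3,70,6,11,93]]}
After op 10 (add /u/qk 76): {"my":[{"f":35,"gbw":5,"hoc":87,"ue":49},45],"u":{"qk":76,"wm":17},"vr":[{"qda":96,"swd":92,"vev":63,"wle":79},{"d":90,"m":73},{"o":86,"qmw":57},[61,3,70,6,11,93]]}
After op 11 (add /my/0/mc 46): {"my":[{"f":35,"gbw":5,"hoc":87,"mc":46,"ue":49},45],"u":{"qk":76,"wm":17},"vr":[{"qda":96,"swd":92,"vev":63,"wle":79},{"d":90,"m":73},{"o":86,"qmw":57},[61,3,70,6,11,93]]}
After op 12 (remove /vr/2/qmw): {"my":[{"f":35,"gbw":5,"hoc":87,"mc":46,"ue":49},45],"u":{"qk":76,"wm":17},"vr":[{"qda":96,"swd":92,"vev":63,"wle":79},{"d":90,"m":73},{"o":86},[61,3,70,6,11,93]]}
After op 13 (add /u/wuw 49): {"my":[{"f":35,"gbw":5,"hoc":87,"mc":46,"ue":49},45],"u":{"qk":76,"wm":17,"wuw":49},"vr":[{"qda":96,"swd":92,"vev":63,"wle":79},{"d":90,"m":73},{"o":86},[61,3,70,6,11,93]]}
After op 14 (add /vr/1/tfo 13): {"my":[{"f":35,"gbw":5,"hoc":87,"mc":46,"ue":49},45],"u":{"qk":76,"wm":17,"wuw":49},"vr":[{"qda":96,"swd":92,"vev":63,"wle":79},{"d":90,"m":73,"tfo":13},{"o":86},[61,3,70,6,11,93]]}
After op 15 (remove /my/0/hoc): {"my":[{"f":35,"gbw":5,"mc":46,"ue":49},45],"u":{"qk":76,"wm":17,"wuw":49},"vr":[{"qda":96,"swd":92,"vev":63,"wle":79},{"d":90,"m":73,"tfo":13},{"o":86},[61,3,70,6,11,93]]}
After op 16 (add /my/0/hi 74): {"my":[{"f":35,"gbw":5,"hi":74,"mc":46,"ue":49},45],"u":{"qk":76,"wm":17,"wuw":49},"vr":[{"qda":96,"swd":92,"vev":63,"wle":79},{"d":90,"m":73,"tfo":13},{"o":86},[61,3,70,6,11,93]]}
After op 17 (add /vr/1/fgt 97): {"my":[{"f":35,"gbw":5,"hi":74,"mc":46,"ue":49},45],"u":{"qk":76,"wm":17,"wuw":49},"vr":[{"qda":96,"swd":92,"vev":63,"wle":79},{"d":90,"fgt":97,"m":73,"tfo":13},{"o":86},[61,3,70,6,11,93]]}
After op 18 (add /vr/1 74): {"my":[{"f":35,"gbw":5,"hi":74,"mc":46,"ue":49},45],"u":{"qk":76,"wm":17,"wuw":49},"vr":[{"qda":96,"swd":92,"vev":63,"wle":79},74,{"d":90,"fgt":97,"m":73,"tfo":13},{"o":86},[61,3,70,6,11,93]]}
After op 19 (add /vr/0/vev 75): {"my":[{"f":35,"gbw":5,"hi":74,"mc":46,"ue":49},45],"u":{"qk":76,"wm":17,"wuw":49},"vr":[{"qda":96,"swd":92,"vev":75,"wle":79},74,{"d":90,"fgt":97,"m":73,"tfo":13},{"o":86},[61,3,70,6,11,93]]}
After op 20 (add /vr/2/m 87): {"my":[{"f":35,"gbw":5,"hi":74,"mc":46,"ue":49},45],"u":{"qk":76,"wm":17,"wuw":49},"vr":[{"qda":96,"swd":92,"vev":75,"wle":79},74,{"d":90,"fgt":97,"m":87,"tfo":13},{"o":86},[61,3,70,6,11,93]]}
After op 21 (remove /vr/4/1): {"my":[{"f":35,"gbw":5,"hi":74,"mc":46,"ue":49},45],"u":{"qk":76,"wm":17,"wuw":49},"vr":[{"qda":96,"swd":92,"vev":75,"wle":79},74,{"d":90,"fgt":97,"m":87,"tfo":13},{"o":86},[61,70,6,11,93]]}
After op 22 (replace /vr/4 52): {"my":[{"f":35,"gbw":5,"hi":74,"mc":46,"ue":49},45],"u":{"qk":76,"wm":17,"wuw":49},"vr":[{"qda":96,"swd":92,"vev":75,"wle":79},74,{"d":90,"fgt":97,"m":87,"tfo":13},{"o":86},52]}
After op 23 (add /cz 67): {"cz":67,"my":[{"f":35,"gbw":5,"hi":74,"mc":46,"ue":49},45],"u":{"qk":76,"wm":17,"wuw":49},"vr":[{"qda":96,"swd":92,"vev":75,"wle":79},74,{"d":90,"fgt":97,"m":87,"tfo":13},{"o":86},52]}
After op 24 (replace /u/qk 75): {"cz":67,"my":[{"f":35,"gbw":5,"hi":74,"mc":46,"ue":49},45],"u":{"qk":75,"wm":17,"wuw":49},"vr":[{"qda":96,"swd":92,"vev":75,"wle":79},74,{"d":90,"fgt":97,"m":87,"tfo":13},{"o":86},52]}
After op 25 (replace /vr/2/d 6): {"cz":67,"my":[{"f":35,"gbw":5,"hi":74,"mc":46,"ue":49},45],"u":{"qk":75,"wm":17,"wuw":49},"vr":[{"qda":96,"swd":92,"vev":75,"wle":79},74,{"d":6,"fgt":97,"m":87,"tfo":13},{"o":86},52]}
Value at /my/0/f: 35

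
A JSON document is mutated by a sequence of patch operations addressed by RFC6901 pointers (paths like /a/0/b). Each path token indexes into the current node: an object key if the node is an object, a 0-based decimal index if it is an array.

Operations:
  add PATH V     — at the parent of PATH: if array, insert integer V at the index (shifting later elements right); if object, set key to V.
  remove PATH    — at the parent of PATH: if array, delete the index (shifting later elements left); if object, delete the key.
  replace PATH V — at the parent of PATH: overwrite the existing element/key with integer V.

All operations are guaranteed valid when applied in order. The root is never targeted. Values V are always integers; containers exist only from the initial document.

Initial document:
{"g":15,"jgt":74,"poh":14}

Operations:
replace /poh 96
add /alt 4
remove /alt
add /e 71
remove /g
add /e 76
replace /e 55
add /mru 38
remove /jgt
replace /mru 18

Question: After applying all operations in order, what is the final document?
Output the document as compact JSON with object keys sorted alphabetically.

After op 1 (replace /poh 96): {"g":15,"jgt":74,"poh":96}
After op 2 (add /alt 4): {"alt":4,"g":15,"jgt":74,"poh":96}
After op 3 (remove /alt): {"g":15,"jgt":74,"poh":96}
After op 4 (add /e 71): {"e":71,"g":15,"jgt":74,"poh":96}
After op 5 (remove /g): {"e":71,"jgt":74,"poh":96}
After op 6 (add /e 76): {"e":76,"jgt":74,"poh":96}
After op 7 (replace /e 55): {"e":55,"jgt":74,"poh":96}
After op 8 (add /mru 38): {"e":55,"jgt":74,"mru":38,"poh":96}
After op 9 (remove /jgt): {"e":55,"mru":38,"poh":96}
After op 10 (replace /mru 18): {"e":55,"mru":18,"poh":96}

Answer: {"e":55,"mru":18,"poh":96}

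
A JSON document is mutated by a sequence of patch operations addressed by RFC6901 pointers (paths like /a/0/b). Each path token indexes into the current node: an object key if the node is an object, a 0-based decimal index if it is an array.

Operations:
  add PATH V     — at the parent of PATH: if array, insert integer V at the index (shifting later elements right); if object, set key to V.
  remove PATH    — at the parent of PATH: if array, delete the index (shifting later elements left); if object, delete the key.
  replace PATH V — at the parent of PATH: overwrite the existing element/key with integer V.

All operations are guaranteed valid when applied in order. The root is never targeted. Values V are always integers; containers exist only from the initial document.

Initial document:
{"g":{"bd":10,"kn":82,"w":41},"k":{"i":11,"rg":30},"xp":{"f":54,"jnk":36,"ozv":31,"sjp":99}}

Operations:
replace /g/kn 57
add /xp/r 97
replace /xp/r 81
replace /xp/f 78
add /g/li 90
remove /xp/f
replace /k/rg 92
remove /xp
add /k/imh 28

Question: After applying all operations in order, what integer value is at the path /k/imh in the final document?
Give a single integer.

Answer: 28

Derivation:
After op 1 (replace /g/kn 57): {"g":{"bd":10,"kn":57,"w":41},"k":{"i":11,"rg":30},"xp":{"f":54,"jnk":36,"ozv":31,"sjp":99}}
After op 2 (add /xp/r 97): {"g":{"bd":10,"kn":57,"w":41},"k":{"i":11,"rg":30},"xp":{"f":54,"jnk":36,"ozv":31,"r":97,"sjp":99}}
After op 3 (replace /xp/r 81): {"g":{"bd":10,"kn":57,"w":41},"k":{"i":11,"rg":30},"xp":{"f":54,"jnk":36,"ozv":31,"r":81,"sjp":99}}
After op 4 (replace /xp/f 78): {"g":{"bd":10,"kn":57,"w":41},"k":{"i":11,"rg":30},"xp":{"f":78,"jnk":36,"ozv":31,"r":81,"sjp":99}}
After op 5 (add /g/li 90): {"g":{"bd":10,"kn":57,"li":90,"w":41},"k":{"i":11,"rg":30},"xp":{"f":78,"jnk":36,"ozv":31,"r":81,"sjp":99}}
After op 6 (remove /xp/f): {"g":{"bd":10,"kn":57,"li":90,"w":41},"k":{"i":11,"rg":30},"xp":{"jnk":36,"ozv":31,"r":81,"sjp":99}}
After op 7 (replace /k/rg 92): {"g":{"bd":10,"kn":57,"li":90,"w":41},"k":{"i":11,"rg":92},"xp":{"jnk":36,"ozv":31,"r":81,"sjp":99}}
After op 8 (remove /xp): {"g":{"bd":10,"kn":57,"li":90,"w":41},"k":{"i":11,"rg":92}}
After op 9 (add /k/imh 28): {"g":{"bd":10,"kn":57,"li":90,"w":41},"k":{"i":11,"imh":28,"rg":92}}
Value at /k/imh: 28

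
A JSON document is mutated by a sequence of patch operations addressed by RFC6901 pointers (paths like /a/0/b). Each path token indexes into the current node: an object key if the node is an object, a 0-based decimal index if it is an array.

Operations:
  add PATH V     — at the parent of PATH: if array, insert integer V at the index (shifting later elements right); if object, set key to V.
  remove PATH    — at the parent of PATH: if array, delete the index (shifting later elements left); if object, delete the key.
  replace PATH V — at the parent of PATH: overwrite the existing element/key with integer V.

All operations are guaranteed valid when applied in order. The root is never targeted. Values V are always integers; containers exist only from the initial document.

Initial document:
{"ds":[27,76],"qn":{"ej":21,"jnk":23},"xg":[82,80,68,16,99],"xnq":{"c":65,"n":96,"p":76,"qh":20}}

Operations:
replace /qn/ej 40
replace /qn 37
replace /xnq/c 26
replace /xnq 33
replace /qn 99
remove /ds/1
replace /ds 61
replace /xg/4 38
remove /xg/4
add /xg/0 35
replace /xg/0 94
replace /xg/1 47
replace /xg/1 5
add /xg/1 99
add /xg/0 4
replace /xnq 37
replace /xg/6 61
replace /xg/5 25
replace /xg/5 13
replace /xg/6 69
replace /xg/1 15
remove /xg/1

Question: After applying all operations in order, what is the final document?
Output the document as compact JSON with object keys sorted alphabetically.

Answer: {"ds":61,"qn":99,"xg":[4,99,5,80,13,69],"xnq":37}

Derivation:
After op 1 (replace /qn/ej 40): {"ds":[27,76],"qn":{"ej":40,"jnk":23},"xg":[82,80,68,16,99],"xnq":{"c":65,"n":96,"p":76,"qh":20}}
After op 2 (replace /qn 37): {"ds":[27,76],"qn":37,"xg":[82,80,68,16,99],"xnq":{"c":65,"n":96,"p":76,"qh":20}}
After op 3 (replace /xnq/c 26): {"ds":[27,76],"qn":37,"xg":[82,80,68,16,99],"xnq":{"c":26,"n":96,"p":76,"qh":20}}
After op 4 (replace /xnq 33): {"ds":[27,76],"qn":37,"xg":[82,80,68,16,99],"xnq":33}
After op 5 (replace /qn 99): {"ds":[27,76],"qn":99,"xg":[82,80,68,16,99],"xnq":33}
After op 6 (remove /ds/1): {"ds":[27],"qn":99,"xg":[82,80,68,16,99],"xnq":33}
After op 7 (replace /ds 61): {"ds":61,"qn":99,"xg":[82,80,68,16,99],"xnq":33}
After op 8 (replace /xg/4 38): {"ds":61,"qn":99,"xg":[82,80,68,16,38],"xnq":33}
After op 9 (remove /xg/4): {"ds":61,"qn":99,"xg":[82,80,68,16],"xnq":33}
After op 10 (add /xg/0 35): {"ds":61,"qn":99,"xg":[35,82,80,68,16],"xnq":33}
After op 11 (replace /xg/0 94): {"ds":61,"qn":99,"xg":[94,82,80,68,16],"xnq":33}
After op 12 (replace /xg/1 47): {"ds":61,"qn":99,"xg":[94,47,80,68,16],"xnq":33}
After op 13 (replace /xg/1 5): {"ds":61,"qn":99,"xg":[94,5,80,68,16],"xnq":33}
After op 14 (add /xg/1 99): {"ds":61,"qn":99,"xg":[94,99,5,80,68,16],"xnq":33}
After op 15 (add /xg/0 4): {"ds":61,"qn":99,"xg":[4,94,99,5,80,68,16],"xnq":33}
After op 16 (replace /xnq 37): {"ds":61,"qn":99,"xg":[4,94,99,5,80,68,16],"xnq":37}
After op 17 (replace /xg/6 61): {"ds":61,"qn":99,"xg":[4,94,99,5,80,68,61],"xnq":37}
After op 18 (replace /xg/5 25): {"ds":61,"qn":99,"xg":[4,94,99,5,80,25,61],"xnq":37}
After op 19 (replace /xg/5 13): {"ds":61,"qn":99,"xg":[4,94,99,5,80,13,61],"xnq":37}
After op 20 (replace /xg/6 69): {"ds":61,"qn":99,"xg":[4,94,99,5,80,13,69],"xnq":37}
After op 21 (replace /xg/1 15): {"ds":61,"qn":99,"xg":[4,15,99,5,80,13,69],"xnq":37}
After op 22 (remove /xg/1): {"ds":61,"qn":99,"xg":[4,99,5,80,13,69],"xnq":37}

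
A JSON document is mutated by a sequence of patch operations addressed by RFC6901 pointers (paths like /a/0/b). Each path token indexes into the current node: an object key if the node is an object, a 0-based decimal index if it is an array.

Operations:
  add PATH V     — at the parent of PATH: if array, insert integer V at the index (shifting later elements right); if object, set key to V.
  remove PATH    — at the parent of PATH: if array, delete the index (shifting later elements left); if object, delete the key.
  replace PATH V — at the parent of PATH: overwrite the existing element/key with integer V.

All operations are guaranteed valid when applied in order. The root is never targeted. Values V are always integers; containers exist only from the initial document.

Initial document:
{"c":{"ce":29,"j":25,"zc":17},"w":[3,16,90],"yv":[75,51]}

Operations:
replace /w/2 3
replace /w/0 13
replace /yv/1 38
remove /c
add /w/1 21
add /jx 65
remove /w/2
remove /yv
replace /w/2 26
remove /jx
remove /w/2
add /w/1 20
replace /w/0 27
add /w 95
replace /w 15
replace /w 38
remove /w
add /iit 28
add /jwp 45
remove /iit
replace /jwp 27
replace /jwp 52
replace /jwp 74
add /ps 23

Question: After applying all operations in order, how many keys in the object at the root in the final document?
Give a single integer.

After op 1 (replace /w/2 3): {"c":{"ce":29,"j":25,"zc":17},"w":[3,16,3],"yv":[75,51]}
After op 2 (replace /w/0 13): {"c":{"ce":29,"j":25,"zc":17},"w":[13,16,3],"yv":[75,51]}
After op 3 (replace /yv/1 38): {"c":{"ce":29,"j":25,"zc":17},"w":[13,16,3],"yv":[75,38]}
After op 4 (remove /c): {"w":[13,16,3],"yv":[75,38]}
After op 5 (add /w/1 21): {"w":[13,21,16,3],"yv":[75,38]}
After op 6 (add /jx 65): {"jx":65,"w":[13,21,16,3],"yv":[75,38]}
After op 7 (remove /w/2): {"jx":65,"w":[13,21,3],"yv":[75,38]}
After op 8 (remove /yv): {"jx":65,"w":[13,21,3]}
After op 9 (replace /w/2 26): {"jx":65,"w":[13,21,26]}
After op 10 (remove /jx): {"w":[13,21,26]}
After op 11 (remove /w/2): {"w":[13,21]}
After op 12 (add /w/1 20): {"w":[13,20,21]}
After op 13 (replace /w/0 27): {"w":[27,20,21]}
After op 14 (add /w 95): {"w":95}
After op 15 (replace /w 15): {"w":15}
After op 16 (replace /w 38): {"w":38}
After op 17 (remove /w): {}
After op 18 (add /iit 28): {"iit":28}
After op 19 (add /jwp 45): {"iit":28,"jwp":45}
After op 20 (remove /iit): {"jwp":45}
After op 21 (replace /jwp 27): {"jwp":27}
After op 22 (replace /jwp 52): {"jwp":52}
After op 23 (replace /jwp 74): {"jwp":74}
After op 24 (add /ps 23): {"jwp":74,"ps":23}
Size at the root: 2

Answer: 2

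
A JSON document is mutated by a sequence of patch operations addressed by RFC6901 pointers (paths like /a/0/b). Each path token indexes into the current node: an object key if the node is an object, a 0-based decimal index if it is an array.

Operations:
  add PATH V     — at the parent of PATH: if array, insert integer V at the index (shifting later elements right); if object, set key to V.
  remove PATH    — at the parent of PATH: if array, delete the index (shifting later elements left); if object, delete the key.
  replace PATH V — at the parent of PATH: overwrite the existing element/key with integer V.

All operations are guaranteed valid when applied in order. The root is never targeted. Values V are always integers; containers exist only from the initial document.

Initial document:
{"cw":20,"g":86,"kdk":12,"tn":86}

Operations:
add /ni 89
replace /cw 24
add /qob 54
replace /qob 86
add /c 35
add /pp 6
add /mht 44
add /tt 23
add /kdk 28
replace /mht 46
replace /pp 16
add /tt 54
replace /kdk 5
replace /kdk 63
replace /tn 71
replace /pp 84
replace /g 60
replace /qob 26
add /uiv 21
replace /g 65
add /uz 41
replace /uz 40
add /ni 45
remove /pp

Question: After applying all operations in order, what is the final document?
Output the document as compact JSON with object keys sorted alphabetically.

Answer: {"c":35,"cw":24,"g":65,"kdk":63,"mht":46,"ni":45,"qob":26,"tn":71,"tt":54,"uiv":21,"uz":40}

Derivation:
After op 1 (add /ni 89): {"cw":20,"g":86,"kdk":12,"ni":89,"tn":86}
After op 2 (replace /cw 24): {"cw":24,"g":86,"kdk":12,"ni":89,"tn":86}
After op 3 (add /qob 54): {"cw":24,"g":86,"kdk":12,"ni":89,"qob":54,"tn":86}
After op 4 (replace /qob 86): {"cw":24,"g":86,"kdk":12,"ni":89,"qob":86,"tn":86}
After op 5 (add /c 35): {"c":35,"cw":24,"g":86,"kdk":12,"ni":89,"qob":86,"tn":86}
After op 6 (add /pp 6): {"c":35,"cw":24,"g":86,"kdk":12,"ni":89,"pp":6,"qob":86,"tn":86}
After op 7 (add /mht 44): {"c":35,"cw":24,"g":86,"kdk":12,"mht":44,"ni":89,"pp":6,"qob":86,"tn":86}
After op 8 (add /tt 23): {"c":35,"cw":24,"g":86,"kdk":12,"mht":44,"ni":89,"pp":6,"qob":86,"tn":86,"tt":23}
After op 9 (add /kdk 28): {"c":35,"cw":24,"g":86,"kdk":28,"mht":44,"ni":89,"pp":6,"qob":86,"tn":86,"tt":23}
After op 10 (replace /mht 46): {"c":35,"cw":24,"g":86,"kdk":28,"mht":46,"ni":89,"pp":6,"qob":86,"tn":86,"tt":23}
After op 11 (replace /pp 16): {"c":35,"cw":24,"g":86,"kdk":28,"mht":46,"ni":89,"pp":16,"qob":86,"tn":86,"tt":23}
After op 12 (add /tt 54): {"c":35,"cw":24,"g":86,"kdk":28,"mht":46,"ni":89,"pp":16,"qob":86,"tn":86,"tt":54}
After op 13 (replace /kdk 5): {"c":35,"cw":24,"g":86,"kdk":5,"mht":46,"ni":89,"pp":16,"qob":86,"tn":86,"tt":54}
After op 14 (replace /kdk 63): {"c":35,"cw":24,"g":86,"kdk":63,"mht":46,"ni":89,"pp":16,"qob":86,"tn":86,"tt":54}
After op 15 (replace /tn 71): {"c":35,"cw":24,"g":86,"kdk":63,"mht":46,"ni":89,"pp":16,"qob":86,"tn":71,"tt":54}
After op 16 (replace /pp 84): {"c":35,"cw":24,"g":86,"kdk":63,"mht":46,"ni":89,"pp":84,"qob":86,"tn":71,"tt":54}
After op 17 (replace /g 60): {"c":35,"cw":24,"g":60,"kdk":63,"mht":46,"ni":89,"pp":84,"qob":86,"tn":71,"tt":54}
After op 18 (replace /qob 26): {"c":35,"cw":24,"g":60,"kdk":63,"mht":46,"ni":89,"pp":84,"qob":26,"tn":71,"tt":54}
After op 19 (add /uiv 21): {"c":35,"cw":24,"g":60,"kdk":63,"mht":46,"ni":89,"pp":84,"qob":26,"tn":71,"tt":54,"uiv":21}
After op 20 (replace /g 65): {"c":35,"cw":24,"g":65,"kdk":63,"mht":46,"ni":89,"pp":84,"qob":26,"tn":71,"tt":54,"uiv":21}
After op 21 (add /uz 41): {"c":35,"cw":24,"g":65,"kdk":63,"mht":46,"ni":89,"pp":84,"qob":26,"tn":71,"tt":54,"uiv":21,"uz":41}
After op 22 (replace /uz 40): {"c":35,"cw":24,"g":65,"kdk":63,"mht":46,"ni":89,"pp":84,"qob":26,"tn":71,"tt":54,"uiv":21,"uz":40}
After op 23 (add /ni 45): {"c":35,"cw":24,"g":65,"kdk":63,"mht":46,"ni":45,"pp":84,"qob":26,"tn":71,"tt":54,"uiv":21,"uz":40}
After op 24 (remove /pp): {"c":35,"cw":24,"g":65,"kdk":63,"mht":46,"ni":45,"qob":26,"tn":71,"tt":54,"uiv":21,"uz":40}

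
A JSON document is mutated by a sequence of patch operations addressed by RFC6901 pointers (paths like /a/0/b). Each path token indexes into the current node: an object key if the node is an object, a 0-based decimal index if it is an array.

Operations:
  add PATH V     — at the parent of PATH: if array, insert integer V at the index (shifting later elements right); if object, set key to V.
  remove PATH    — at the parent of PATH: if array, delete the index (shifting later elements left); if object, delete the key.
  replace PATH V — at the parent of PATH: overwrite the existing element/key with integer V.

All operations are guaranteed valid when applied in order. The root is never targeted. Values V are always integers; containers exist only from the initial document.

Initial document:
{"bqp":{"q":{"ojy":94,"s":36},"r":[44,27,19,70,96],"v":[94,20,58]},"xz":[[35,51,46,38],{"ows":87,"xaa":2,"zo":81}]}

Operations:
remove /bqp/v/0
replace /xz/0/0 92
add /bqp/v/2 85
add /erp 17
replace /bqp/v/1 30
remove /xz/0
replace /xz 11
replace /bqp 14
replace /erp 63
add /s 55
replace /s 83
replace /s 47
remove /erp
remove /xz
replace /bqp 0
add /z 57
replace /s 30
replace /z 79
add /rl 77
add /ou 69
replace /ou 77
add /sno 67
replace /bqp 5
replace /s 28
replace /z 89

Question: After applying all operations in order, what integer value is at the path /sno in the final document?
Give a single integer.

After op 1 (remove /bqp/v/0): {"bqp":{"q":{"ojy":94,"s":36},"r":[44,27,19,70,96],"v":[20,58]},"xz":[[35,51,46,38],{"ows":87,"xaa":2,"zo":81}]}
After op 2 (replace /xz/0/0 92): {"bqp":{"q":{"ojy":94,"s":36},"r":[44,27,19,70,96],"v":[20,58]},"xz":[[92,51,46,38],{"ows":87,"xaa":2,"zo":81}]}
After op 3 (add /bqp/v/2 85): {"bqp":{"q":{"ojy":94,"s":36},"r":[44,27,19,70,96],"v":[20,58,85]},"xz":[[92,51,46,38],{"ows":87,"xaa":2,"zo":81}]}
After op 4 (add /erp 17): {"bqp":{"q":{"ojy":94,"s":36},"r":[44,27,19,70,96],"v":[20,58,85]},"erp":17,"xz":[[92,51,46,38],{"ows":87,"xaa":2,"zo":81}]}
After op 5 (replace /bqp/v/1 30): {"bqp":{"q":{"ojy":94,"s":36},"r":[44,27,19,70,96],"v":[20,30,85]},"erp":17,"xz":[[92,51,46,38],{"ows":87,"xaa":2,"zo":81}]}
After op 6 (remove /xz/0): {"bqp":{"q":{"ojy":94,"s":36},"r":[44,27,19,70,96],"v":[20,30,85]},"erp":17,"xz":[{"ows":87,"xaa":2,"zo":81}]}
After op 7 (replace /xz 11): {"bqp":{"q":{"ojy":94,"s":36},"r":[44,27,19,70,96],"v":[20,30,85]},"erp":17,"xz":11}
After op 8 (replace /bqp 14): {"bqp":14,"erp":17,"xz":11}
After op 9 (replace /erp 63): {"bqp":14,"erp":63,"xz":11}
After op 10 (add /s 55): {"bqp":14,"erp":63,"s":55,"xz":11}
After op 11 (replace /s 83): {"bqp":14,"erp":63,"s":83,"xz":11}
After op 12 (replace /s 47): {"bqp":14,"erp":63,"s":47,"xz":11}
After op 13 (remove /erp): {"bqp":14,"s":47,"xz":11}
After op 14 (remove /xz): {"bqp":14,"s":47}
After op 15 (replace /bqp 0): {"bqp":0,"s":47}
After op 16 (add /z 57): {"bqp":0,"s":47,"z":57}
After op 17 (replace /s 30): {"bqp":0,"s":30,"z":57}
After op 18 (replace /z 79): {"bqp":0,"s":30,"z":79}
After op 19 (add /rl 77): {"bqp":0,"rl":77,"s":30,"z":79}
After op 20 (add /ou 69): {"bqp":0,"ou":69,"rl":77,"s":30,"z":79}
After op 21 (replace /ou 77): {"bqp":0,"ou":77,"rl":77,"s":30,"z":79}
After op 22 (add /sno 67): {"bqp":0,"ou":77,"rl":77,"s":30,"sno":67,"z":79}
After op 23 (replace /bqp 5): {"bqp":5,"ou":77,"rl":77,"s":30,"sno":67,"z":79}
After op 24 (replace /s 28): {"bqp":5,"ou":77,"rl":77,"s":28,"sno":67,"z":79}
After op 25 (replace /z 89): {"bqp":5,"ou":77,"rl":77,"s":28,"sno":67,"z":89}
Value at /sno: 67

Answer: 67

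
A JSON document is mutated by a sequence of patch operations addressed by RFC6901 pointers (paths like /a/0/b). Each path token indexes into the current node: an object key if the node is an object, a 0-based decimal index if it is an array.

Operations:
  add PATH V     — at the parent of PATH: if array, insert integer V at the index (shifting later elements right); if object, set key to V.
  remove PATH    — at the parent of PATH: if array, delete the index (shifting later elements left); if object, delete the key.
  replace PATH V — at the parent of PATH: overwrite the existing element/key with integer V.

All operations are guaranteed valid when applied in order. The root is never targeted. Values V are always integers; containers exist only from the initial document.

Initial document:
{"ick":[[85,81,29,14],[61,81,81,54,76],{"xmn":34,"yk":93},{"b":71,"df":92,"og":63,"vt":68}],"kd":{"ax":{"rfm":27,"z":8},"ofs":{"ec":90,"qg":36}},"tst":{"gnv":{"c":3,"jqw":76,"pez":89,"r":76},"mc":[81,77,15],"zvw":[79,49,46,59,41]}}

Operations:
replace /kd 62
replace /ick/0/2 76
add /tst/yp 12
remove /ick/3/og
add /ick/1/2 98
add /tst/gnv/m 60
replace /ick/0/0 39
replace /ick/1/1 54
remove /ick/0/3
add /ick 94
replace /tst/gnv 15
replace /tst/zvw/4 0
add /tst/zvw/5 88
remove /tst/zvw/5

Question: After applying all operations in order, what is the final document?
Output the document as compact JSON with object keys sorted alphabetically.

After op 1 (replace /kd 62): {"ick":[[85,81,29,14],[61,81,81,54,76],{"xmn":34,"yk":93},{"b":71,"df":92,"og":63,"vt":68}],"kd":62,"tst":{"gnv":{"c":3,"jqw":76,"pez":89,"r":76},"mc":[81,77,15],"zvw":[79,49,46,59,41]}}
After op 2 (replace /ick/0/2 76): {"ick":[[85,81,76,14],[61,81,81,54,76],{"xmn":34,"yk":93},{"b":71,"df":92,"og":63,"vt":68}],"kd":62,"tst":{"gnv":{"c":3,"jqw":76,"pez":89,"r":76},"mc":[81,77,15],"zvw":[79,49,46,59,41]}}
After op 3 (add /tst/yp 12): {"ick":[[85,81,76,14],[61,81,81,54,76],{"xmn":34,"yk":93},{"b":71,"df":92,"og":63,"vt":68}],"kd":62,"tst":{"gnv":{"c":3,"jqw":76,"pez":89,"r":76},"mc":[81,77,15],"yp":12,"zvw":[79,49,46,59,41]}}
After op 4 (remove /ick/3/og): {"ick":[[85,81,76,14],[61,81,81,54,76],{"xmn":34,"yk":93},{"b":71,"df":92,"vt":68}],"kd":62,"tst":{"gnv":{"c":3,"jqw":76,"pez":89,"r":76},"mc":[81,77,15],"yp":12,"zvw":[79,49,46,59,41]}}
After op 5 (add /ick/1/2 98): {"ick":[[85,81,76,14],[61,81,98,81,54,76],{"xmn":34,"yk":93},{"b":71,"df":92,"vt":68}],"kd":62,"tst":{"gnv":{"c":3,"jqw":76,"pez":89,"r":76},"mc":[81,77,15],"yp":12,"zvw":[79,49,46,59,41]}}
After op 6 (add /tst/gnv/m 60): {"ick":[[85,81,76,14],[61,81,98,81,54,76],{"xmn":34,"yk":93},{"b":71,"df":92,"vt":68}],"kd":62,"tst":{"gnv":{"c":3,"jqw":76,"m":60,"pez":89,"r":76},"mc":[81,77,15],"yp":12,"zvw":[79,49,46,59,41]}}
After op 7 (replace /ick/0/0 39): {"ick":[[39,81,76,14],[61,81,98,81,54,76],{"xmn":34,"yk":93},{"b":71,"df":92,"vt":68}],"kd":62,"tst":{"gnv":{"c":3,"jqw":76,"m":60,"pez":89,"r":76},"mc":[81,77,15],"yp":12,"zvw":[79,49,46,59,41]}}
After op 8 (replace /ick/1/1 54): {"ick":[[39,81,76,14],[61,54,98,81,54,76],{"xmn":34,"yk":93},{"b":71,"df":92,"vt":68}],"kd":62,"tst":{"gnv":{"c":3,"jqw":76,"m":60,"pez":89,"r":76},"mc":[81,77,15],"yp":12,"zvw":[79,49,46,59,41]}}
After op 9 (remove /ick/0/3): {"ick":[[39,81,76],[61,54,98,81,54,76],{"xmn":34,"yk":93},{"b":71,"df":92,"vt":68}],"kd":62,"tst":{"gnv":{"c":3,"jqw":76,"m":60,"pez":89,"r":76},"mc":[81,77,15],"yp":12,"zvw":[79,49,46,59,41]}}
After op 10 (add /ick 94): {"ick":94,"kd":62,"tst":{"gnv":{"c":3,"jqw":76,"m":60,"pez":89,"r":76},"mc":[81,77,15],"yp":12,"zvw":[79,49,46,59,41]}}
After op 11 (replace /tst/gnv 15): {"ick":94,"kd":62,"tst":{"gnv":15,"mc":[81,77,15],"yp":12,"zvw":[79,49,46,59,41]}}
After op 12 (replace /tst/zvw/4 0): {"ick":94,"kd":62,"tst":{"gnv":15,"mc":[81,77,15],"yp":12,"zvw":[79,49,46,59,0]}}
After op 13 (add /tst/zvw/5 88): {"ick":94,"kd":62,"tst":{"gnv":15,"mc":[81,77,15],"yp":12,"zvw":[79,49,46,59,0,88]}}
After op 14 (remove /tst/zvw/5): {"ick":94,"kd":62,"tst":{"gnv":15,"mc":[81,77,15],"yp":12,"zvw":[79,49,46,59,0]}}

Answer: {"ick":94,"kd":62,"tst":{"gnv":15,"mc":[81,77,15],"yp":12,"zvw":[79,49,46,59,0]}}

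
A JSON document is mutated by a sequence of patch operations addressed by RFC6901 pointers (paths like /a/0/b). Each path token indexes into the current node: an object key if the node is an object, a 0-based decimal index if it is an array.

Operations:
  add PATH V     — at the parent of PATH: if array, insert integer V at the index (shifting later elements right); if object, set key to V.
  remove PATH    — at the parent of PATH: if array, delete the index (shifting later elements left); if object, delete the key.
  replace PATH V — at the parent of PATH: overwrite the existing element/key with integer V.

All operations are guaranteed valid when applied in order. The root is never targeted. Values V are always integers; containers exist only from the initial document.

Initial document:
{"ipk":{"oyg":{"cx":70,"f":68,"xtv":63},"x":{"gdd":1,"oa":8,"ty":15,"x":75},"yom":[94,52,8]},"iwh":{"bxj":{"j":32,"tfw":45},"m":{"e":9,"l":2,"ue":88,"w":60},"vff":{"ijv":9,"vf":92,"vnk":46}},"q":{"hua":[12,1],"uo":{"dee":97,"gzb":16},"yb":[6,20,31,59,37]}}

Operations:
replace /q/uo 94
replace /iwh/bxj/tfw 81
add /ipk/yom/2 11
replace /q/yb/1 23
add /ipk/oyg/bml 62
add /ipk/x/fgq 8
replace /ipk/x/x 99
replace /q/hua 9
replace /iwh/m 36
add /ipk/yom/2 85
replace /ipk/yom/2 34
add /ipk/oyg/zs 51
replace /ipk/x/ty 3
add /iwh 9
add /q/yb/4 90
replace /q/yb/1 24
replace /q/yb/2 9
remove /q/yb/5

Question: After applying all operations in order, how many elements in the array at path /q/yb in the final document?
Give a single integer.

Answer: 5

Derivation:
After op 1 (replace /q/uo 94): {"ipk":{"oyg":{"cx":70,"f":68,"xtv":63},"x":{"gdd":1,"oa":8,"ty":15,"x":75},"yom":[94,52,8]},"iwh":{"bxj":{"j":32,"tfw":45},"m":{"e":9,"l":2,"ue":88,"w":60},"vff":{"ijv":9,"vf":92,"vnk":46}},"q":{"hua":[12,1],"uo":94,"yb":[6,20,31,59,37]}}
After op 2 (replace /iwh/bxj/tfw 81): {"ipk":{"oyg":{"cx":70,"f":68,"xtv":63},"x":{"gdd":1,"oa":8,"ty":15,"x":75},"yom":[94,52,8]},"iwh":{"bxj":{"j":32,"tfw":81},"m":{"e":9,"l":2,"ue":88,"w":60},"vff":{"ijv":9,"vf":92,"vnk":46}},"q":{"hua":[12,1],"uo":94,"yb":[6,20,31,59,37]}}
After op 3 (add /ipk/yom/2 11): {"ipk":{"oyg":{"cx":70,"f":68,"xtv":63},"x":{"gdd":1,"oa":8,"ty":15,"x":75},"yom":[94,52,11,8]},"iwh":{"bxj":{"j":32,"tfw":81},"m":{"e":9,"l":2,"ue":88,"w":60},"vff":{"ijv":9,"vf":92,"vnk":46}},"q":{"hua":[12,1],"uo":94,"yb":[6,20,31,59,37]}}
After op 4 (replace /q/yb/1 23): {"ipk":{"oyg":{"cx":70,"f":68,"xtv":63},"x":{"gdd":1,"oa":8,"ty":15,"x":75},"yom":[94,52,11,8]},"iwh":{"bxj":{"j":32,"tfw":81},"m":{"e":9,"l":2,"ue":88,"w":60},"vff":{"ijv":9,"vf":92,"vnk":46}},"q":{"hua":[12,1],"uo":94,"yb":[6,23,31,59,37]}}
After op 5 (add /ipk/oyg/bml 62): {"ipk":{"oyg":{"bml":62,"cx":70,"f":68,"xtv":63},"x":{"gdd":1,"oa":8,"ty":15,"x":75},"yom":[94,52,11,8]},"iwh":{"bxj":{"j":32,"tfw":81},"m":{"e":9,"l":2,"ue":88,"w":60},"vff":{"ijv":9,"vf":92,"vnk":46}},"q":{"hua":[12,1],"uo":94,"yb":[6,23,31,59,37]}}
After op 6 (add /ipk/x/fgq 8): {"ipk":{"oyg":{"bml":62,"cx":70,"f":68,"xtv":63},"x":{"fgq":8,"gdd":1,"oa":8,"ty":15,"x":75},"yom":[94,52,11,8]},"iwh":{"bxj":{"j":32,"tfw":81},"m":{"e":9,"l":2,"ue":88,"w":60},"vff":{"ijv":9,"vf":92,"vnk":46}},"q":{"hua":[12,1],"uo":94,"yb":[6,23,31,59,37]}}
After op 7 (replace /ipk/x/x 99): {"ipk":{"oyg":{"bml":62,"cx":70,"f":68,"xtv":63},"x":{"fgq":8,"gdd":1,"oa":8,"ty":15,"x":99},"yom":[94,52,11,8]},"iwh":{"bxj":{"j":32,"tfw":81},"m":{"e":9,"l":2,"ue":88,"w":60},"vff":{"ijv":9,"vf":92,"vnk":46}},"q":{"hua":[12,1],"uo":94,"yb":[6,23,31,59,37]}}
After op 8 (replace /q/hua 9): {"ipk":{"oyg":{"bml":62,"cx":70,"f":68,"xtv":63},"x":{"fgq":8,"gdd":1,"oa":8,"ty":15,"x":99},"yom":[94,52,11,8]},"iwh":{"bxj":{"j":32,"tfw":81},"m":{"e":9,"l":2,"ue":88,"w":60},"vff":{"ijv":9,"vf":92,"vnk":46}},"q":{"hua":9,"uo":94,"yb":[6,23,31,59,37]}}
After op 9 (replace /iwh/m 36): {"ipk":{"oyg":{"bml":62,"cx":70,"f":68,"xtv":63},"x":{"fgq":8,"gdd":1,"oa":8,"ty":15,"x":99},"yom":[94,52,11,8]},"iwh":{"bxj":{"j":32,"tfw":81},"m":36,"vff":{"ijv":9,"vf":92,"vnk":46}},"q":{"hua":9,"uo":94,"yb":[6,23,31,59,37]}}
After op 10 (add /ipk/yom/2 85): {"ipk":{"oyg":{"bml":62,"cx":70,"f":68,"xtv":63},"x":{"fgq":8,"gdd":1,"oa":8,"ty":15,"x":99},"yom":[94,52,85,11,8]},"iwh":{"bxj":{"j":32,"tfw":81},"m":36,"vff":{"ijv":9,"vf":92,"vnk":46}},"q":{"hua":9,"uo":94,"yb":[6,23,31,59,37]}}
After op 11 (replace /ipk/yom/2 34): {"ipk":{"oyg":{"bml":62,"cx":70,"f":68,"xtv":63},"x":{"fgq":8,"gdd":1,"oa":8,"ty":15,"x":99},"yom":[94,52,34,11,8]},"iwh":{"bxj":{"j":32,"tfw":81},"m":36,"vff":{"ijv":9,"vf":92,"vnk":46}},"q":{"hua":9,"uo":94,"yb":[6,23,31,59,37]}}
After op 12 (add /ipk/oyg/zs 51): {"ipk":{"oyg":{"bml":62,"cx":70,"f":68,"xtv":63,"zs":51},"x":{"fgq":8,"gdd":1,"oa":8,"ty":15,"x":99},"yom":[94,52,34,11,8]},"iwh":{"bxj":{"j":32,"tfw":81},"m":36,"vff":{"ijv":9,"vf":92,"vnk":46}},"q":{"hua":9,"uo":94,"yb":[6,23,31,59,37]}}
After op 13 (replace /ipk/x/ty 3): {"ipk":{"oyg":{"bml":62,"cx":70,"f":68,"xtv":63,"zs":51},"x":{"fgq":8,"gdd":1,"oa":8,"ty":3,"x":99},"yom":[94,52,34,11,8]},"iwh":{"bxj":{"j":32,"tfw":81},"m":36,"vff":{"ijv":9,"vf":92,"vnk":46}},"q":{"hua":9,"uo":94,"yb":[6,23,31,59,37]}}
After op 14 (add /iwh 9): {"ipk":{"oyg":{"bml":62,"cx":70,"f":68,"xtv":63,"zs":51},"x":{"fgq":8,"gdd":1,"oa":8,"ty":3,"x":99},"yom":[94,52,34,11,8]},"iwh":9,"q":{"hua":9,"uo":94,"yb":[6,23,31,59,37]}}
After op 15 (add /q/yb/4 90): {"ipk":{"oyg":{"bml":62,"cx":70,"f":68,"xtv":63,"zs":51},"x":{"fgq":8,"gdd":1,"oa":8,"ty":3,"x":99},"yom":[94,52,34,11,8]},"iwh":9,"q":{"hua":9,"uo":94,"yb":[6,23,31,59,90,37]}}
After op 16 (replace /q/yb/1 24): {"ipk":{"oyg":{"bml":62,"cx":70,"f":68,"xtv":63,"zs":51},"x":{"fgq":8,"gdd":1,"oa":8,"ty":3,"x":99},"yom":[94,52,34,11,8]},"iwh":9,"q":{"hua":9,"uo":94,"yb":[6,24,31,59,90,37]}}
After op 17 (replace /q/yb/2 9): {"ipk":{"oyg":{"bml":62,"cx":70,"f":68,"xtv":63,"zs":51},"x":{"fgq":8,"gdd":1,"oa":8,"ty":3,"x":99},"yom":[94,52,34,11,8]},"iwh":9,"q":{"hua":9,"uo":94,"yb":[6,24,9,59,90,37]}}
After op 18 (remove /q/yb/5): {"ipk":{"oyg":{"bml":62,"cx":70,"f":68,"xtv":63,"zs":51},"x":{"fgq":8,"gdd":1,"oa":8,"ty":3,"x":99},"yom":[94,52,34,11,8]},"iwh":9,"q":{"hua":9,"uo":94,"yb":[6,24,9,59,90]}}
Size at path /q/yb: 5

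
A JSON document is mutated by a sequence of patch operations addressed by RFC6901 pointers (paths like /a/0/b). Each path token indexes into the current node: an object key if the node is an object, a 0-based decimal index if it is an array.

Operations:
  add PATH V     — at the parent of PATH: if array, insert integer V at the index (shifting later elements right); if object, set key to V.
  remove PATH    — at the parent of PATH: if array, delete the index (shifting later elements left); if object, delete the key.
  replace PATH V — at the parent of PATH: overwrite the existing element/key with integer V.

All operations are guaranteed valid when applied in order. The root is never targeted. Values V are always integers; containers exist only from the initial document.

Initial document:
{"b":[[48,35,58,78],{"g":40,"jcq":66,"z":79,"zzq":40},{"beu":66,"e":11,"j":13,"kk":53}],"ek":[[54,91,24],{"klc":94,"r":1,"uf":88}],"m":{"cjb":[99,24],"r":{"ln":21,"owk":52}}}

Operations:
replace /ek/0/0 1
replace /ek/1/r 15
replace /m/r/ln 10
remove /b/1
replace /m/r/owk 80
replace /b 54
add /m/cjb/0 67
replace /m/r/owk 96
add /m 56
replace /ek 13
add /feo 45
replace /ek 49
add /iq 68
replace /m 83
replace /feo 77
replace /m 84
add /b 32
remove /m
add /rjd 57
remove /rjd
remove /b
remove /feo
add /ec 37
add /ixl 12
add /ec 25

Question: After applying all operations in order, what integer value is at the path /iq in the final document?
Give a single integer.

After op 1 (replace /ek/0/0 1): {"b":[[48,35,58,78],{"g":40,"jcq":66,"z":79,"zzq":40},{"beu":66,"e":11,"j":13,"kk":53}],"ek":[[1,91,24],{"klc":94,"r":1,"uf":88}],"m":{"cjb":[99,24],"r":{"ln":21,"owk":52}}}
After op 2 (replace /ek/1/r 15): {"b":[[48,35,58,78],{"g":40,"jcq":66,"z":79,"zzq":40},{"beu":66,"e":11,"j":13,"kk":53}],"ek":[[1,91,24],{"klc":94,"r":15,"uf":88}],"m":{"cjb":[99,24],"r":{"ln":21,"owk":52}}}
After op 3 (replace /m/r/ln 10): {"b":[[48,35,58,78],{"g":40,"jcq":66,"z":79,"zzq":40},{"beu":66,"e":11,"j":13,"kk":53}],"ek":[[1,91,24],{"klc":94,"r":15,"uf":88}],"m":{"cjb":[99,24],"r":{"ln":10,"owk":52}}}
After op 4 (remove /b/1): {"b":[[48,35,58,78],{"beu":66,"e":11,"j":13,"kk":53}],"ek":[[1,91,24],{"klc":94,"r":15,"uf":88}],"m":{"cjb":[99,24],"r":{"ln":10,"owk":52}}}
After op 5 (replace /m/r/owk 80): {"b":[[48,35,58,78],{"beu":66,"e":11,"j":13,"kk":53}],"ek":[[1,91,24],{"klc":94,"r":15,"uf":88}],"m":{"cjb":[99,24],"r":{"ln":10,"owk":80}}}
After op 6 (replace /b 54): {"b":54,"ek":[[1,91,24],{"klc":94,"r":15,"uf":88}],"m":{"cjb":[99,24],"r":{"ln":10,"owk":80}}}
After op 7 (add /m/cjb/0 67): {"b":54,"ek":[[1,91,24],{"klc":94,"r":15,"uf":88}],"m":{"cjb":[67,99,24],"r":{"ln":10,"owk":80}}}
After op 8 (replace /m/r/owk 96): {"b":54,"ek":[[1,91,24],{"klc":94,"r":15,"uf":88}],"m":{"cjb":[67,99,24],"r":{"ln":10,"owk":96}}}
After op 9 (add /m 56): {"b":54,"ek":[[1,91,24],{"klc":94,"r":15,"uf":88}],"m":56}
After op 10 (replace /ek 13): {"b":54,"ek":13,"m":56}
After op 11 (add /feo 45): {"b":54,"ek":13,"feo":45,"m":56}
After op 12 (replace /ek 49): {"b":54,"ek":49,"feo":45,"m":56}
After op 13 (add /iq 68): {"b":54,"ek":49,"feo":45,"iq":68,"m":56}
After op 14 (replace /m 83): {"b":54,"ek":49,"feo":45,"iq":68,"m":83}
After op 15 (replace /feo 77): {"b":54,"ek":49,"feo":77,"iq":68,"m":83}
After op 16 (replace /m 84): {"b":54,"ek":49,"feo":77,"iq":68,"m":84}
After op 17 (add /b 32): {"b":32,"ek":49,"feo":77,"iq":68,"m":84}
After op 18 (remove /m): {"b":32,"ek":49,"feo":77,"iq":68}
After op 19 (add /rjd 57): {"b":32,"ek":49,"feo":77,"iq":68,"rjd":57}
After op 20 (remove /rjd): {"b":32,"ek":49,"feo":77,"iq":68}
After op 21 (remove /b): {"ek":49,"feo":77,"iq":68}
After op 22 (remove /feo): {"ek":49,"iq":68}
After op 23 (add /ec 37): {"ec":37,"ek":49,"iq":68}
After op 24 (add /ixl 12): {"ec":37,"ek":49,"iq":68,"ixl":12}
After op 25 (add /ec 25): {"ec":25,"ek":49,"iq":68,"ixl":12}
Value at /iq: 68

Answer: 68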